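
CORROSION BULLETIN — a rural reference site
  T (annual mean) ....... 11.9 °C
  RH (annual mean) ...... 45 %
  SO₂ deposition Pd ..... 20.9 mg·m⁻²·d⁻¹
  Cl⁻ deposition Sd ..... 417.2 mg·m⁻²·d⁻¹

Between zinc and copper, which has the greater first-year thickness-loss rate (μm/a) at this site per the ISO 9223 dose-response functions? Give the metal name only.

zinc: f(T) = -0.071·(T−10) [T>10 °C] = -0.1349
  sulphur-dioxide contribution → 0.3403 μm/a
  chloride contribution → 2.149 μm/a
  total first-year rate 2.489 μm/a
copper: temperature factor f = -0.080·(1.9) = -0.1520
  sulphur-dioxide contribution → 0.1427 μm/a
  chloride contribution → 0.4732 μm/a
  total first-year rate 0.6159 μm/a
Ordering by μm/a: zinc (2.49) > copper (0.616)

zinc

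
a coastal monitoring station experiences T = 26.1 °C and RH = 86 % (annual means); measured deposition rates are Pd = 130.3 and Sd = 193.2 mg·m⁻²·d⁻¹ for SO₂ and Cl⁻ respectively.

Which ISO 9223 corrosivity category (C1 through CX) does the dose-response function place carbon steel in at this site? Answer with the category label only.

C5

carbon steel: temperature factor f = -0.054·(16.1) = -0.8694
  SO₂ term: 1.77·130.3^0.52·exp(0.02·86-0.8694) = 52.14
  Sd branch = 0.102·Sd^0.62·e^(0.033·RH+0.04·T) = 129.4 μm/a
  sum: 52.14 + 129.4 → r_corr = 181.5 μm/a
182 μm/a falls in (80, 200] for carbon steel → category C5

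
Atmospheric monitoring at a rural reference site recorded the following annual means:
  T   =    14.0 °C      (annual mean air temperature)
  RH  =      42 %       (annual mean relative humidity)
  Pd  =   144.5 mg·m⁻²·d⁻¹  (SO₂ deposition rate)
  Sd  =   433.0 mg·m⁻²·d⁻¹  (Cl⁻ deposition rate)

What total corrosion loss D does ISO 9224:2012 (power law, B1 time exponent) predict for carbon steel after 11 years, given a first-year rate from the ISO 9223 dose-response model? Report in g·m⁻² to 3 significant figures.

D(11) = 2.05e+03 g·m⁻²

carbon steel: f(T) = -0.054·(T−10) [T>10 °C] = -0.2160
  Pd branch = 1.77·Pd^0.52·e^(0.02·RH+f) = 43.86 μm/a
  Sd branch = 0.102·Sd^0.62·e^(0.033·RH+0.04·T) = 30.79 μm/a
  sum: 43.86 + 30.79 → r_corr = 74.65 μm/a
Long-term exponent b (ISO 9224 Table 2, B1) = 0.523
  D(11) = 74.65 × 11^0.523 = 74.65 × 3.505 = 261.6 μm
  Mass loss = 261.6 μm × 7.85 g/cm³ = 2054 g·m⁻²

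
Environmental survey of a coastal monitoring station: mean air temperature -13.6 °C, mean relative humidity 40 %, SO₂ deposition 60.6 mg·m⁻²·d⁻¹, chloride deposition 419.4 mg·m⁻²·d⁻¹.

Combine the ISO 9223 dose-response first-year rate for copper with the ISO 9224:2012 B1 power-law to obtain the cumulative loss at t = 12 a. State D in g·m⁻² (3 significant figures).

copper: temperature factor f = +0.126·(-23.6) = -2.9736
  sulphur-dioxide contribution → 0.008341 μm/a
  chloride contribution → 0.1134 μm/a
  ⇒ r_corr(copper) = 0.1218 μm/a
Power-law: D(12) = r_corr · 12^0.667
  D(12) = 0.1218 × 12^0.667 = 0.1218 × 5.246 = 0.6389 μm
  Mass loss = 0.6389 μm × 8.96 g/cm³ = 5.725 g·m⁻²

D(12) = 5.72 g·m⁻²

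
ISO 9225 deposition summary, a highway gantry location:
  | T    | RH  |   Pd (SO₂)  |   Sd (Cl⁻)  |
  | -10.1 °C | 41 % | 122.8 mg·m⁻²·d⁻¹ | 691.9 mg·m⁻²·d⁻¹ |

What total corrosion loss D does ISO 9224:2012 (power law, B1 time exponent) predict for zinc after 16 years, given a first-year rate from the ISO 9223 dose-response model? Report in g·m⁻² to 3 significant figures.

D(16) = 51.5 g·m⁻²

zinc: T≤10 °C ⇒ hinge +0.038·(-10.1−10) = -0.7638
  SO₂ term: 0.0129·122.8^0.44·exp(0.046·41-0.7638) = 0.329
  Cl⁻ term: 0.0175·691.9^0.57·exp(0.008·41+0.085·-10.1) = 0.428
  r_corr = 0.329 + 0.428 = 0.757 μm/a
Power-law: D(16) = r_corr · 16^0.813
  D(16) = 0.757 × 16^0.813 = 0.757 × 9.527 = 7.212 μm
  Mass loss = 7.212 μm × 7.14 g/cm³ = 51.49 g·m⁻²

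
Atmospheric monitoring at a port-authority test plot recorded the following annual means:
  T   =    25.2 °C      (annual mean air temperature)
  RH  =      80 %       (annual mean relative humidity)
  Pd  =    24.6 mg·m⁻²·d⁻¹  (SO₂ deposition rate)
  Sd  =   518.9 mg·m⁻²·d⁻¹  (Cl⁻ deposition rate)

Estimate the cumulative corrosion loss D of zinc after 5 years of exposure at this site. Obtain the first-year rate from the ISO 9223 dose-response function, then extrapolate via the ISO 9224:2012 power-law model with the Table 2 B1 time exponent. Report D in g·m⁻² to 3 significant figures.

zinc: f(T) = -0.071·(T−10) [T>10 °C] = -1.0792
  SO₂ term: 0.0129·24.6^0.44·exp(0.046·80-1.0792) = 0.7114
  Sd branch = 0.0175·Sd^0.57·e^(0.008·RH+0.085·T) = 9.973 μm/a
  sum: 0.7114 + 9.973 → r_corr = 10.68 μm/a
Power-law: D(5) = r_corr · 5^0.813
  D(5) = 10.68 × 5^0.813 = 10.68 × 3.701 = 39.54 μm
  Mass loss = 39.54 μm × 7.14 g/cm³ = 282.3 g·m⁻²

D(5) = 282 g·m⁻²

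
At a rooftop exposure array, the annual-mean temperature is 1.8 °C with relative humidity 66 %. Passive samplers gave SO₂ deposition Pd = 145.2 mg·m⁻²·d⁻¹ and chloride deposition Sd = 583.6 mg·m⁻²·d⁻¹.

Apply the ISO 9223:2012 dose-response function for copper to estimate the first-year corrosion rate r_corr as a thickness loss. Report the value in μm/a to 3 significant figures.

copper: f(T) = +0.126·(T−10) [T≤10 °C] = -1.0332
  Pd branch = 0.0053·Pd^0.26·e^(0.059·RH+f) = 0.3379 μm/a
  Cl⁻ term: 0.01025·583.6^0.27·exp(0.036·66+0.049·1.8) = 0.6726
  r_corr = 0.3379 + 0.6726 = 1.011 μm/a

r_corr = 1.01 μm/a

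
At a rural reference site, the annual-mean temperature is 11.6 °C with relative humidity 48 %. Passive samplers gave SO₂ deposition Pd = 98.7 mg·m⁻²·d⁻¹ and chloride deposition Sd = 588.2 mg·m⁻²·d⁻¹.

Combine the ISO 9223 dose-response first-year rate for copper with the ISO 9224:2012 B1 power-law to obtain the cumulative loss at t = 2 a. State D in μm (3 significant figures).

copper: temperature factor f = -0.080·(1.6) = -0.1280
  Pd branch = 0.0053·Pd^0.26·e^(0.059·RH+f) = 0.2613 μm/a
  Cl⁻ term: 0.01025·588.2^0.27·exp(0.036·48+0.049·11.6) = 0.5699
  sum: 0.2613 + 0.5699 → r_corr = 0.8312 μm/a
Power-law: D(2) = r_corr · 2^0.667
  D(2) = 0.8312 × 2^0.667 = 0.8312 × 1.588 = 1.32 μm

D(2) = 1.32 μm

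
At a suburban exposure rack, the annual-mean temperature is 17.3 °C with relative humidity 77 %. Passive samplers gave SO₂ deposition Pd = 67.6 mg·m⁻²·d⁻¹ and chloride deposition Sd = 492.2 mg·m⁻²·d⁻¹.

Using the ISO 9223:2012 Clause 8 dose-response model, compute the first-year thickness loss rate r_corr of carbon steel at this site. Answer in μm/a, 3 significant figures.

r_corr = 171 μm/a

carbon steel: T>10 °C ⇒ hinge -0.054·(17.3−10) = -0.3942
  Pd branch = 1.77·Pd^0.52·e^(0.02·RH+f) = 49.79 μm/a
  Cl⁻ term: 0.102·492.2^0.62·exp(0.033·77+0.04·17.3) = 120.7
  r_corr = 49.79 + 120.7 = 170.5 μm/a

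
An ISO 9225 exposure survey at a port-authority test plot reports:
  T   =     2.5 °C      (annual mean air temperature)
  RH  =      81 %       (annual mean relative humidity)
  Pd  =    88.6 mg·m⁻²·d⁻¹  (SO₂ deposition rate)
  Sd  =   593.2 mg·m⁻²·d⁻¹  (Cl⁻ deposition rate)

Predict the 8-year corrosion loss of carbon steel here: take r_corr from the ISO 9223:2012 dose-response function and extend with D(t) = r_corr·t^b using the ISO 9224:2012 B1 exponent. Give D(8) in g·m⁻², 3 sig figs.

carbon steel: temperature factor f = +0.150·(-7.5) = -1.1250
  SO₂ term: 1.77·88.6^0.52·exp(0.02·81-1.1250) = 29.9
  Cl⁻ term: 0.102·593.2^0.62·exp(0.033·81+0.04·2.5) = 85.56
  r_corr = 29.9 + 85.56 = 115.5 μm/a
Long-term exponent b (ISO 9224 Table 2, B1) = 0.523
  D(8) = 115.5 × 8^0.523 = 115.5 × 2.967 = 342.6 μm
  Mass loss = 342.6 μm × 7.85 g/cm³ = 2689 g·m⁻²

D(8) = 2.69e+03 g·m⁻²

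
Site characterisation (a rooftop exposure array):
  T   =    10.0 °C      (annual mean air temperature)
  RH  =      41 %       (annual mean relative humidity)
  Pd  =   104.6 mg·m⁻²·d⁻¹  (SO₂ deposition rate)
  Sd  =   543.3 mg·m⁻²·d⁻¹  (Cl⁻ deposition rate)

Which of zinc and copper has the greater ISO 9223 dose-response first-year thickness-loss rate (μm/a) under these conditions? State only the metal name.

zinc

zinc: temperature factor f = +0.038·(0.0) = +0.0000
  Pd branch = 0.0129·Pd^0.44·e^(0.046·RH+f) = 0.6581 μm/a
  Cl⁻ term: 0.0175·543.3^0.57·exp(0.008·41+0.085·10.0) = 2.059
  r_corr = 0.6581 + 2.059 = 2.717 μm/a
copper: f(T) = +0.126·(T−10) [T≤10 °C] = +0.0000
  SO₂ term: 0.0053·104.6^0.26·exp(0.059·41+0.0000) = 0.1995
  Cl⁻ term: 0.01025·543.3^0.27·exp(0.036·41+0.049·10.0) = 0.4009
  r_corr = 0.1995 + 0.4009 = 0.6004 μm/a
Ordering by μm/a: zinc (2.72) > copper (0.6)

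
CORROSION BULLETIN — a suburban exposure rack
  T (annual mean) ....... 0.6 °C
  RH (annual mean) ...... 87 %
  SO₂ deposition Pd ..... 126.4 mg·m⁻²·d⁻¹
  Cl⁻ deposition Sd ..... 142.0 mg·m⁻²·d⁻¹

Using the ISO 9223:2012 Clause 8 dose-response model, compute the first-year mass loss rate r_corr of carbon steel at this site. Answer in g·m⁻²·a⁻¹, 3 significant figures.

r_corr = 552 g·m⁻²·a⁻¹

carbon steel: f(T) = +0.150·(T−10) [T≤10 °C] = -1.4100
  Pd branch = 1.77·Pd^0.52·e^(0.02·RH+f) = 30.49 μm/a
  Cl⁻ term: 0.102·142.0^0.62·exp(0.033·87+0.04·0.6) = 39.84
  sum: 30.49 + 39.84 → r_corr = 70.33 μm/a
Convert to mass loss: 70.33 μm/a × 7.85 g/cm³ = 552.1 g·m⁻²·a⁻¹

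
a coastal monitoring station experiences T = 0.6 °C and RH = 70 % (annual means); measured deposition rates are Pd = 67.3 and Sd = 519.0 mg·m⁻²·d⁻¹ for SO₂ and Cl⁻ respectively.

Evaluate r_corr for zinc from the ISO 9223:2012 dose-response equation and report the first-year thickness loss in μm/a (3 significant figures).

zinc: T≤10 °C ⇒ hinge +0.038·(0.6−10) = -0.3572
  Pd branch = 0.0129·Pd^0.44·e^(0.046·RH+f) = 1.44 μm/a
  Sd branch = 0.0175·Sd^0.57·e^(0.008·RH+0.085·T) = 1.138 μm/a
  sum: 1.44 + 1.138 → r_corr = 2.577 μm/a

r_corr = 2.58 μm/a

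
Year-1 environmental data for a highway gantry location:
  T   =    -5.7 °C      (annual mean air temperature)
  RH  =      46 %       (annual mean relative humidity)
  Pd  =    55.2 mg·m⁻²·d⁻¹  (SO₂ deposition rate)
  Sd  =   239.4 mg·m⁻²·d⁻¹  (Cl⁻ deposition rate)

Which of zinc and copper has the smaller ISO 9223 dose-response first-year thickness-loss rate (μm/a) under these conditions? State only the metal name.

zinc: temperature factor f = +0.038·(-15.7) = -0.5966
  sulphur-dioxide contribution → 0.3443 μm/a
  chloride contribution → 0.3536 μm/a
  total first-year rate 0.6979 μm/a
copper: T≤10 °C ⇒ hinge +0.126·(-5.7−10) = -1.9782
  sulphur-dioxide contribution → 0.03139 μm/a
  chloride contribution → 0.1782 μm/a
  ⇒ r_corr(copper) = 0.2096 μm/a
Ordering by μm/a: zinc (0.698) > copper (0.21)

copper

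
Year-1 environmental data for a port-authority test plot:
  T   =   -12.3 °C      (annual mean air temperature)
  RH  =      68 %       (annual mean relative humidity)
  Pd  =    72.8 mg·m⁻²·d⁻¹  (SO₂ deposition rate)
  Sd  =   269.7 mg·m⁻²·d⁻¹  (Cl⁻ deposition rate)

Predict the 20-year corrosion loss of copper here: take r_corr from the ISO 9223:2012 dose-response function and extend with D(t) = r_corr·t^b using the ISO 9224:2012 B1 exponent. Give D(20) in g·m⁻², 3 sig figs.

copper: T≤10 °C ⇒ hinge +0.126·(-12.3−10) = -2.8098
  SO₂ term: 0.0053·72.8^0.26·exp(0.059·68-2.8098) = 0.05377
  Cl⁻ term: 0.01025·269.7^0.27·exp(0.036·68+0.049·-12.3) = 0.2941
  r_corr = 0.05377 + 0.2941 = 0.3478 μm/a
Long-term exponent b (ISO 9224 Table 2, B1) = 0.667
  D(20) = 0.3478 × 20^0.667 = 0.3478 × 7.375 = 2.566 μm
  Mass loss = 2.566 μm × 8.96 g/cm³ = 22.99 g·m⁻²

D(20) = 23.0 g·m⁻²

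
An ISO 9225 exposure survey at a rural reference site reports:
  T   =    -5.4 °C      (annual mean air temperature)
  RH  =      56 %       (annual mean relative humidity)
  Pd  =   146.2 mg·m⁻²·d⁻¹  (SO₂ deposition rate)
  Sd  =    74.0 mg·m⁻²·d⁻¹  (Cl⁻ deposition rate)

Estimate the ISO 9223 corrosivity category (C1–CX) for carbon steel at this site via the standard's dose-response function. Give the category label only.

C2

carbon steel: temperature factor f = +0.150·(-15.4) = -2.3100
  sulphur-dioxide contribution → 7.193 μm/a
  chloride contribution → 7.521 μm/a
  ⇒ r_corr(carbon steel) = 14.71 μm/a
ISO 9223 Table 2 (carbon steel): 1.3 < 14.7 ≤ 25 μm/a ⇒ C2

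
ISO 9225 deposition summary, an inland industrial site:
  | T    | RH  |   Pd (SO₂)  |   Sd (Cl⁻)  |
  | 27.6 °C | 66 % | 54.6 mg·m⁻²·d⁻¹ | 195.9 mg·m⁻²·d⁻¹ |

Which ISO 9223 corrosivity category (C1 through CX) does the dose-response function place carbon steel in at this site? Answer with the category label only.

carbon steel: temperature factor f = -0.054·(17.6) = -0.9504
  sulphur-dioxide contribution → 20.5 μm/a
  chloride contribution → 71.62 μm/a
  ⇒ r_corr(carbon steel) = 92.12 μm/a
ISO 9223 Table 2 (carbon steel): 80 < 92.1 ≤ 200 μm/a ⇒ C5

C5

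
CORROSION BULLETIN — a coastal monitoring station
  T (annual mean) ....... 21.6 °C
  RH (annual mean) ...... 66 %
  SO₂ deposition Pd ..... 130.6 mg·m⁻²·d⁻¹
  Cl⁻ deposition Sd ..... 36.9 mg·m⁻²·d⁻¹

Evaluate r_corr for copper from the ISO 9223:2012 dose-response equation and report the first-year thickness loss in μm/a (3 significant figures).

r_corr = 1.21 μm/a

copper: T>10 °C ⇒ hinge -0.080·(21.6−10) = -0.9280
  SO₂ term: 0.0053·130.6^0.26·exp(0.059·66-0.9280) = 0.3652
  Cl⁻ term: 0.01025·36.9^0.27·exp(0.036·66+0.049·21.6) = 0.8421
  sum: 0.3652 + 0.8421 → r_corr = 1.207 μm/a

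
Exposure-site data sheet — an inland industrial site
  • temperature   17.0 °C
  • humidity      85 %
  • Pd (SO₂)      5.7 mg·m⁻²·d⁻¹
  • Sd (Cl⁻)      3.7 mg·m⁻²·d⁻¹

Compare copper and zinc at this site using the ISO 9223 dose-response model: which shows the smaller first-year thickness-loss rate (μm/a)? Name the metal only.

zinc

copper: temperature factor f = -0.080·(7.0) = -0.5600
  SO₂ term: 0.0053·5.7^0.26·exp(0.059·85-0.5600) = 0.7171
  Cl⁻ term: 0.01025·3.7^0.27·exp(0.036·85+0.049·17.0) = 0.7159
  r_corr = 0.7171 + 0.7159 = 1.433 μm/a
zinc: T>10 °C ⇒ hinge -0.071·(17.0−10) = -0.4970
  Pd branch = 0.0129·Pd^0.44·e^(0.046·RH+f) = 0.8422 μm/a
  Cl⁻ term: 0.0175·3.7^0.57·exp(0.008·85+0.085·17.0) = 0.3089
  r_corr = 0.8422 + 0.3089 = 1.151 μm/a
Ordering by μm/a: copper (1.43) > zinc (1.15)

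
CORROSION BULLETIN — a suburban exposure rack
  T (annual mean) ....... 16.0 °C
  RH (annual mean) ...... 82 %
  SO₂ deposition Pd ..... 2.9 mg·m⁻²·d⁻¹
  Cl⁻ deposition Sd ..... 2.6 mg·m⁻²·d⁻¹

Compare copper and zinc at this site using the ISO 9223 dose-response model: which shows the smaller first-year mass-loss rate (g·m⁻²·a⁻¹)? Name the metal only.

zinc

copper: temperature factor f = -0.080·(6.0) = -0.4800
  SO₂ term: 0.0053·2.9^0.26·exp(0.059·82-0.4800) = 0.546
  Cl⁻ term: 0.01025·2.6^0.27·exp(0.036·82+0.049·16.0) = 0.5563
  sum: 0.546 + 0.5563 → r_corr = 1.102 μm/a
  mass loss = 1.102 μm/a × 8.96 g/cm³ = 9.876 g·m⁻²·a⁻¹
zinc: temperature factor f = -0.071·(6.0) = -0.4260
  SO₂ term: 0.0129·2.9^0.44·exp(0.046·82-0.4260) = 0.5851
  Sd branch = 0.0175·Sd^0.57·e^(0.008·RH+0.085·T) = 0.2265 μm/a
  sum: 0.5851 + 0.2265 → r_corr = 0.8116 μm/a
  mass loss = 0.8116 μm/a × 7.14 g/cm³ = 5.795 g·m⁻²·a⁻¹
Ordering by g·m⁻²·a⁻¹: copper (9.88) > zinc (5.79)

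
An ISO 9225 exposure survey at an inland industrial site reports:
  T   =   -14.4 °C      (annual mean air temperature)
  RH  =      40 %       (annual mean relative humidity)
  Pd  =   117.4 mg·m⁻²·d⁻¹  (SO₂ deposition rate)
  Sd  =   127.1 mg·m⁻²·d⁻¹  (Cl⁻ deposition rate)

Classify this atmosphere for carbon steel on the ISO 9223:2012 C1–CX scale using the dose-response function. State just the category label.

carbon steel: T≤10 °C ⇒ hinge +0.150·(-14.4−10) = -3.6600
  SO₂ term: 1.77·117.4^0.52·exp(0.02·40-3.6600) = 1.208
  Sd branch = 0.102·Sd^0.62·e^(0.033·RH+0.04·T) = 4.328 μm/a
  sum: 1.208 + 4.328 → r_corr = 5.536 μm/a
Category bounds: 1.3…25 μm/a bracket r_corr ⇒ C2

C2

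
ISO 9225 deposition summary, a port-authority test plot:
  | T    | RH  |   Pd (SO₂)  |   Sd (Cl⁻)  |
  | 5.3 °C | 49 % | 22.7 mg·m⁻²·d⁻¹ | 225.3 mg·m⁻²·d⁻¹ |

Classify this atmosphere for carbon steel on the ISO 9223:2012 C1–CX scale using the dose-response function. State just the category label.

C3

carbon steel: temperature factor f = +0.150·(-4.7) = -0.7050
  sulphur-dioxide contribution → 11.82 μm/a
  chloride contribution → 18.27 μm/a
  ⇒ r_corr(carbon steel) = 30.08 μm/a
Category bounds: 25…50 μm/a bracket r_corr ⇒ C3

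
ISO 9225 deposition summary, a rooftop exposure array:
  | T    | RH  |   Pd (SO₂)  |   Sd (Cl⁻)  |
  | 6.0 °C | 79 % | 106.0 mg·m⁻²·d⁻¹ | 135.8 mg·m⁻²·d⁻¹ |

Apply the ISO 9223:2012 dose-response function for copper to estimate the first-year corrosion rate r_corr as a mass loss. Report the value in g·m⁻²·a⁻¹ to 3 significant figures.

r_corr = 18.2 g·m⁻²·a⁻¹

copper: temperature factor f = +0.126·(-4.0) = -0.5040
  Pd branch = 0.0053·Pd^0.26·e^(0.059·RH+f) = 1.138 μm/a
  Cl⁻ term: 0.01025·135.8^0.27·exp(0.036·79+0.049·6.0) = 0.8901
  sum: 1.138 + 0.8901 → r_corr = 2.028 μm/a
Convert to mass loss: 2.028 μm/a × 8.96 g/cm³ = 18.17 g·m⁻²·a⁻¹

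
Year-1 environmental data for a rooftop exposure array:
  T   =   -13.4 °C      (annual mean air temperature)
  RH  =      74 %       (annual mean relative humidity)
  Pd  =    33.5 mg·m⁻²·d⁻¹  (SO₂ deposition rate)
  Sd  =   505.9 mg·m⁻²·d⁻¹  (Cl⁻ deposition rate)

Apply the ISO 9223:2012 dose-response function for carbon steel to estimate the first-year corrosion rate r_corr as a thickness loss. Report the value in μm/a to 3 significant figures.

r_corr = 34.0 μm/a

carbon steel: temperature factor f = +0.150·(-23.4) = -3.5100
  Pd branch = 1.77·Pd^0.52·e^(0.02·RH+f) = 1.443 μm/a
  Cl⁻ term: 0.102·505.9^0.62·exp(0.033·74+0.04·-13.4) = 32.58
  r_corr = 1.443 + 32.58 = 34.02 μm/a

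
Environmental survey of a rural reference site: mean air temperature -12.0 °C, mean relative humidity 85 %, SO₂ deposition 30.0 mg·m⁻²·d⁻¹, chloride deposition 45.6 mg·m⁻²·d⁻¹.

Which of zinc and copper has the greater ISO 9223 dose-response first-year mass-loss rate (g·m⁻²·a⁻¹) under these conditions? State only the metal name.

zinc: temperature factor f = +0.038·(-22.0) = -0.8360
  Pd branch = 0.0129·Pd^0.44·e^(0.046·RH+f) = 1.246 μm/a
  Cl⁻ term: 0.0175·45.6^0.57·exp(0.008·85+0.085·-12.0) = 0.1099
  r_corr = 1.246 + 0.1099 = 1.356 μm/a
  mass loss = 1.356 μm/a × 7.14 g/cm³ = 9.682 g·m⁻²·a⁻¹
copper: T≤10 °C ⇒ hinge +0.126·(-12.0−10) = -2.7720
  SO₂ term: 0.0053·30.0^0.26·exp(0.059·85-2.7720) = 0.1209
  Sd branch = 0.01025·Sd^0.27·e^(0.036·RH+0.049·T) = 0.3406 μm/a
  sum: 0.1209 + 0.3406 → r_corr = 0.4615 μm/a
  mass loss = 0.4615 μm/a × 8.96 g/cm³ = 4.135 g·m⁻²·a⁻¹
Ordering by g·m⁻²·a⁻¹: zinc (9.68) > copper (4.13)

zinc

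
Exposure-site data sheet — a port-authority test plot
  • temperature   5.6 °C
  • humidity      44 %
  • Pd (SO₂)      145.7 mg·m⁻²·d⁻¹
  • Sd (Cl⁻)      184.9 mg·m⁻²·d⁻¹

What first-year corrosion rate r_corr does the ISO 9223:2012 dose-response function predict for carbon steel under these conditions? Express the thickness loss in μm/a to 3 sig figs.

r_corr = 43.3 μm/a

carbon steel: T≤10 °C ⇒ hinge +0.150·(5.6−10) = -0.6600
  sulphur-dioxide contribution → 29.41 μm/a
  chloride contribution → 13.87 μm/a
  total first-year rate 43.28 μm/a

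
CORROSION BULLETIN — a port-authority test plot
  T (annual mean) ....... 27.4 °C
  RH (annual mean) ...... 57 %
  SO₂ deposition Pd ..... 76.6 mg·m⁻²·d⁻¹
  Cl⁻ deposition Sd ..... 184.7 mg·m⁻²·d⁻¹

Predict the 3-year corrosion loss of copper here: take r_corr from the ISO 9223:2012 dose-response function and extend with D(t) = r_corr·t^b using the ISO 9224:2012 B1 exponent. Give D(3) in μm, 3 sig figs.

D(3) = 2.85 μm

copper: f(T) = -0.080·(T−10) [T>10 °C] = -1.3920
  sulphur-dioxide contribution → 0.1175 μm/a
  chloride contribution → 1.25 μm/a
  total first-year rate 1.368 μm/a
ISO 9224: D(t) = r_corr · t^b with b = 0.667 (copper, B1)
  D(3) = 1.368 × 3^0.667 = 1.368 × 2.081 = 2.846 μm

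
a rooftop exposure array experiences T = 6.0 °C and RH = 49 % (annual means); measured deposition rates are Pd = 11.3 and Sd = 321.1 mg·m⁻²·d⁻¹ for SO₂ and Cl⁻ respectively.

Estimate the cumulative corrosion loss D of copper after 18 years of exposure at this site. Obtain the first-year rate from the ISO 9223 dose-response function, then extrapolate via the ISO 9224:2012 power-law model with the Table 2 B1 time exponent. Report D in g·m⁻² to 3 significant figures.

D(18) = 30.2 g·m⁻²

copper: temperature factor f = +0.126·(-4.0) = -0.5040
  Pd branch = 0.0053·Pd^0.26·e^(0.059·RH+f) = 0.1083 μm/a
  Cl⁻ term: 0.01025·321.1^0.27·exp(0.036·49+0.049·6.0) = 0.3813
  r_corr = 0.1083 + 0.3813 = 0.4897 μm/a
Power-law: D(18) = r_corr · 18^0.667
  D(18) = 0.4897 × 18^0.667 = 0.4897 × 6.875 = 3.366 μm
  Mass loss = 3.366 μm × 8.96 g/cm³ = 30.16 g·m⁻²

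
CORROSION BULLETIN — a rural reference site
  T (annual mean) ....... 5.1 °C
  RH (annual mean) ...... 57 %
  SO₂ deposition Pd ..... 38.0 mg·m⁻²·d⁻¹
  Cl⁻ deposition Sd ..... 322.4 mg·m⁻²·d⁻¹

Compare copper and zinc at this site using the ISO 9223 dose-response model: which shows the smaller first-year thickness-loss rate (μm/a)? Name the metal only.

copper: f(T) = +0.126·(T−10) [T≤10 °C] = -0.6174
  sulphur-dioxide contribution → 0.2125 μm/a
  chloride contribution → 0.4872 μm/a
  total first-year rate 0.6997 μm/a
zinc: f(T) = +0.038·(T−10) [T≤10 °C] = -0.1862
  sulphur-dioxide contribution → 0.7304 μm/a
  chloride contribution → 1.146 μm/a
  total first-year rate 1.876 μm/a
Ordering by μm/a: zinc (1.88) > copper (0.7)

copper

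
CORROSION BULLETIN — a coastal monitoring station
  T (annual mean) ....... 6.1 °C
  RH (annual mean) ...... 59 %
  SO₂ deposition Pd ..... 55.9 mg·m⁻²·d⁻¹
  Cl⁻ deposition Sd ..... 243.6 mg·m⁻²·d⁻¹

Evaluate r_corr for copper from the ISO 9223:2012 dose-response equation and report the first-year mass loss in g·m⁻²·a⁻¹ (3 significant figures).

r_corr = 7.25 g·m⁻²·a⁻¹

copper: f(T) = +0.126·(T−10) [T≤10 °C] = -0.4914
  SO₂ term: 0.0053·55.9^0.26·exp(0.059·59-0.4914) = 0.2999
  Cl⁻ term: 0.01025·243.6^0.27·exp(0.036·59+0.049·6.1) = 0.5098
  sum: 0.2999 + 0.5098 → r_corr = 0.8097 μm/a
Convert to mass loss: 0.8097 μm/a × 8.96 g/cm³ = 7.255 g·m⁻²·a⁻¹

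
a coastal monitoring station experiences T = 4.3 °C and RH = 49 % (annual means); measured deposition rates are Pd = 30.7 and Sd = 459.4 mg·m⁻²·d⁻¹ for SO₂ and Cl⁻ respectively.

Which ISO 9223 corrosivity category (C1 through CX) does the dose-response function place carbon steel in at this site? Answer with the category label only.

C3

carbon steel: f(T) = +0.150·(T−10) [T≤10 °C] = -0.8550
  sulphur-dioxide contribution → 11.9 μm/a
  chloride contribution → 27.3 μm/a
  ⇒ r_corr(carbon steel) = 39.2 μm/a
39.2 μm/a falls in (25, 50] for carbon steel → category C3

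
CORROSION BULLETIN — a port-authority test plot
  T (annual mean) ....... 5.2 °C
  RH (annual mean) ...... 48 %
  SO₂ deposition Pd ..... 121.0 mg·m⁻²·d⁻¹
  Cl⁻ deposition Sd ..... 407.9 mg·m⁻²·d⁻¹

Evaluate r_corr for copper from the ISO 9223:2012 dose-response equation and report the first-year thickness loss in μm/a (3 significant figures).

copper: temperature factor f = +0.126·(-4.8) = -0.6048
  SO₂ term: 0.0053·121.0^0.26·exp(0.059·48-0.6048) = 0.171
  Sd branch = 0.01025·Sd^0.27·e^(0.036·RH+0.049·T) = 0.3773 μm/a
  r_corr = 0.171 + 0.3773 = 0.5483 μm/a

r_corr = 0.548 μm/a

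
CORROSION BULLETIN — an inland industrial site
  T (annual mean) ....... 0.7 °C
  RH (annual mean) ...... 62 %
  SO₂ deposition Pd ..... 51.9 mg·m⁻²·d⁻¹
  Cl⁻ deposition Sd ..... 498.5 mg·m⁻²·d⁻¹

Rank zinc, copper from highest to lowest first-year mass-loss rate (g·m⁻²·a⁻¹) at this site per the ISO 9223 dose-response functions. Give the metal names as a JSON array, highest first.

zinc: f(T) = +0.038·(T−10) [T≤10 °C] = -0.3534
  SO₂ term: 0.0129·51.9^0.44·exp(0.046·62-0.3534) = 0.8921
  Cl⁻ term: 0.0175·498.5^0.57·exp(0.008·62+0.085·0.7) = 1.052
  sum: 0.8921 + 1.052 → r_corr = 1.944 μm/a
  mass loss = 1.944 μm/a × 7.14 g/cm³ = 13.88 g·m⁻²·a⁻¹
copper: temperature factor f = +0.126·(-9.3) = -1.1718
  Pd branch = 0.0053·Pd^0.26·e^(0.059·RH+f) = 0.1778 μm/a
  Sd branch = 0.01025·Sd^0.27·e^(0.036·RH+0.049·T) = 0.5289 μm/a
  sum: 0.1778 + 0.5289 → r_corr = 0.7067 μm/a
  mass loss = 0.7067 μm/a × 8.96 g/cm³ = 6.332 g·m⁻²·a⁻¹
Ordering by g·m⁻²·a⁻¹: zinc (13.9) > copper (6.33)

["zinc", "copper"]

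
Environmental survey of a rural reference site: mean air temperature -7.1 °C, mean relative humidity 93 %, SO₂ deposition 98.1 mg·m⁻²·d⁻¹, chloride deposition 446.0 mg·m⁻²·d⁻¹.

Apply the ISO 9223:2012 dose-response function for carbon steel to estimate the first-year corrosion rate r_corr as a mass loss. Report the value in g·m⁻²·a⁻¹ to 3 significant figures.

carbon steel: temperature factor f = +0.150·(-17.1) = -2.5650
  sulphur-dioxide contribution → 9.494 μm/a
  chloride contribution → 72.56 μm/a
  ⇒ r_corr(carbon steel) = 82.05 μm/a
Convert to mass loss: 82.05 μm/a × 7.85 g/cm³ = 644.1 g·m⁻²·a⁻¹

r_corr = 644 g·m⁻²·a⁻¹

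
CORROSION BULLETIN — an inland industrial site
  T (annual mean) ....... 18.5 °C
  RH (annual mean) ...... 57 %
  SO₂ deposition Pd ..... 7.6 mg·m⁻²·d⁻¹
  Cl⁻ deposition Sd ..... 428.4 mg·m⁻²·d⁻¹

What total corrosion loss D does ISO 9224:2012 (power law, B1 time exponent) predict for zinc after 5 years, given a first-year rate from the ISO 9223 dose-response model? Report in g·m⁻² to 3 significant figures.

D(5) = 117 g·m⁻²

zinc: temperature factor f = -0.071·(8.5) = -0.6035
  sulphur-dioxide contribution → 0.237 μm/a
  chloride contribution → 4.209 μm/a
  ⇒ r_corr(zinc) = 4.446 μm/a
Long-term exponent b (ISO 9224 Table 2, B1) = 0.813
  D(5) = 4.446 × 5^0.813 = 4.446 × 3.701 = 16.45 μm
  Mass loss = 16.45 μm × 7.14 g/cm³ = 117.5 g·m⁻²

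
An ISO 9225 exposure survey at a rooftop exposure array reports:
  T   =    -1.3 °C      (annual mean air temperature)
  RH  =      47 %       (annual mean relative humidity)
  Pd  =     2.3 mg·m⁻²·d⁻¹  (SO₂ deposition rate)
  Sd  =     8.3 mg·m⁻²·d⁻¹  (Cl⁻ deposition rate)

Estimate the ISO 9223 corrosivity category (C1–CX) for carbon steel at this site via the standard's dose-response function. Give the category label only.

C2

carbon steel: temperature factor f = +0.150·(-11.3) = -1.6950
  sulphur-dioxide contribution → 1.283 μm/a
  chloride contribution → 1.696 μm/a
  total first-year rate 2.979 μm/a
2.98 μm/a falls in (1.3, 25] for carbon steel → category C2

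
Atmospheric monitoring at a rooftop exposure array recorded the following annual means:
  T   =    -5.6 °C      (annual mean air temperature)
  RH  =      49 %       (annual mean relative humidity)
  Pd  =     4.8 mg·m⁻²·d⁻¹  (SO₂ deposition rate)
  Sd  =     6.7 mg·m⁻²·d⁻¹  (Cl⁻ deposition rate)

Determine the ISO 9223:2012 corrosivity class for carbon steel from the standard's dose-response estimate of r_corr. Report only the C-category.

C2

carbon steel: T≤10 °C ⇒ hinge +0.150·(-5.6−10) = -2.3400
  Pd branch = 1.77·Pd^0.52·e^(0.02·RH+f) = 1.027 μm/a
  Cl⁻ term: 0.102·6.7^0.62·exp(0.033·49+0.04·-5.6) = 1.336
  r_corr = 1.027 + 1.336 = 2.363 μm/a
2.36 μm/a falls in (1.3, 25] for carbon steel → category C2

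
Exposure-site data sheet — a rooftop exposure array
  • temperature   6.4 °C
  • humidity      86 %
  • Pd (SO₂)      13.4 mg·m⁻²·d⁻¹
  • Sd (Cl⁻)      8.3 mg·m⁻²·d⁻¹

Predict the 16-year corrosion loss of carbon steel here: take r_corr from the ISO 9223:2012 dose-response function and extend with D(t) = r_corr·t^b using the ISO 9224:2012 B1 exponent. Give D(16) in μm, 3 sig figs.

D(16) = 130 μm

carbon steel: temperature factor f = +0.150·(-3.6) = -0.5400
  Pd branch = 1.77·Pd^0.52·e^(0.02·RH+f) = 22.21 μm/a
  Cl⁻ term: 0.102·8.3^0.62·exp(0.033·86+0.04·6.4) = 8.359
  r_corr = 22.21 + 8.359 = 30.57 μm/a
Long-term exponent b (ISO 9224 Table 2, B1) = 0.523
  D(16) = 30.57 × 16^0.523 = 30.57 × 4.263 = 130.3 μm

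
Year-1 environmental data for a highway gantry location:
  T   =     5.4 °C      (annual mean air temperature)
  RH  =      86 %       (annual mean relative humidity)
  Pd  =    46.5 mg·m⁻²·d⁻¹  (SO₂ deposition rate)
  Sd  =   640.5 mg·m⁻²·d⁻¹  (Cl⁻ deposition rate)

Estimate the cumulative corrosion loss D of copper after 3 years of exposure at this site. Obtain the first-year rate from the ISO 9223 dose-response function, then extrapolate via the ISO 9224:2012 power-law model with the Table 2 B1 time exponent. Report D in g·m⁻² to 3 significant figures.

D(3) = 55.5 g·m⁻²

copper: f(T) = +0.126·(T−10) [T≤10 °C] = -0.5796
  SO₂ term: 0.0053·46.5^0.26·exp(0.059·86-0.5796) = 1.287
  Cl⁻ term: 0.01025·640.5^0.27·exp(0.036·86+0.049·5.4) = 1.69
  r_corr = 1.287 + 1.69 = 2.978 μm/a
ISO 9224: D(t) = r_corr · t^b with b = 0.667 (copper, B1)
  D(3) = 2.978 × 3^0.667 = 2.978 × 2.081 = 6.196 μm
  Mass loss = 6.196 μm × 8.96 g/cm³ = 55.52 g·m⁻²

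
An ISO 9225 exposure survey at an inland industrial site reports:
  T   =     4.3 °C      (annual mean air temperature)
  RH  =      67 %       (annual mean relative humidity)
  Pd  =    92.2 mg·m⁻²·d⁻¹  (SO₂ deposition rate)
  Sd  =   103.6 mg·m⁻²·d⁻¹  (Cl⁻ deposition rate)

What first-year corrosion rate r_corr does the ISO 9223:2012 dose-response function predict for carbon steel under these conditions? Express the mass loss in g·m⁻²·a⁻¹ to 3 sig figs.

r_corr = 391 g·m⁻²·a⁻¹

carbon steel: temperature factor f = +0.150·(-5.7) = -0.8550
  sulphur-dioxide contribution → 30.22 μm/a
  chloride contribution → 19.64 μm/a
  total first-year rate 49.85 μm/a
Convert to mass loss: 49.85 μm/a × 7.85 g/cm³ = 391.4 g·m⁻²·a⁻¹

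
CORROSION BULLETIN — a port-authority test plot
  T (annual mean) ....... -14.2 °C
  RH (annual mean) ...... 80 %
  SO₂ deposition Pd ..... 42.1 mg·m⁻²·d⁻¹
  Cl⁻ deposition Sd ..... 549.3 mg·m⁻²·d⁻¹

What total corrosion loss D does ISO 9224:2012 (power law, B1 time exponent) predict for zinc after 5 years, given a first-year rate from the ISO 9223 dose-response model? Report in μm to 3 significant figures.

D(5) = 5.25 μm

zinc: f(T) = +0.038·(T−10) [T≤10 °C] = -0.9196
  SO₂ term: 0.0129·42.1^0.44·exp(0.046·80-0.9196) = 1.057
  Sd branch = 0.0175·Sd^0.57·e^(0.008·RH+0.085·T) = 0.3618 μm/a
  sum: 1.057 + 0.3618 → r_corr = 1.419 μm/a
ISO 9224: D(t) = r_corr · t^b with b = 0.813 (zinc, B1)
  D(5) = 1.419 × 5^0.813 = 1.419 × 3.701 = 5.251 μm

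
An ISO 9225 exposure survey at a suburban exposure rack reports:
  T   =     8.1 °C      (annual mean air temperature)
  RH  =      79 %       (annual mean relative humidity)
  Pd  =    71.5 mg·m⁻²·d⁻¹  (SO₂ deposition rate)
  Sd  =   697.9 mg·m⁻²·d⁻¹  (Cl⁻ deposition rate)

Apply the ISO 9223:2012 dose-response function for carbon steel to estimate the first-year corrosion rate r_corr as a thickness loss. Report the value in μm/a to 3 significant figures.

r_corr = 170 μm/a

carbon steel: f(T) = +0.150·(T−10) [T≤10 °C] = -0.2850
  SO₂ term: 1.77·71.5^0.52·exp(0.02·79-0.2850) = 59.51
  Sd branch = 0.102·Sd^0.62·e^(0.033·RH+0.04·T) = 110.8 μm/a
  r_corr = 59.51 + 110.8 = 170.3 μm/a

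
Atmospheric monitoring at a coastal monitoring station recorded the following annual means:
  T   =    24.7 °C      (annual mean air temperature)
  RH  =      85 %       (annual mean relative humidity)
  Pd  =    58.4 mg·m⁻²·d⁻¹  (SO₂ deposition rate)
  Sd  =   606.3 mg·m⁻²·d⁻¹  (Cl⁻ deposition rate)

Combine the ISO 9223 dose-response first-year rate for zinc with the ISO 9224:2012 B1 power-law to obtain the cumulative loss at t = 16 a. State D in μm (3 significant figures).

zinc: f(T) = -0.071·(T−10) [T>10 °C] = -1.0437
  Pd branch = 0.0129·Pd^0.44·e^(0.046·RH+f) = 1.357 μm/a
  Sd branch = 0.0175·Sd^0.57·e^(0.008·RH+0.085·T) = 10.87 μm/a
  sum: 1.357 + 10.87 → r_corr = 12.23 μm/a
Power-law: D(16) = r_corr · 16^0.813
  D(16) = 12.23 × 16^0.813 = 12.23 × 9.527 = 116.5 μm

D(16) = 117 μm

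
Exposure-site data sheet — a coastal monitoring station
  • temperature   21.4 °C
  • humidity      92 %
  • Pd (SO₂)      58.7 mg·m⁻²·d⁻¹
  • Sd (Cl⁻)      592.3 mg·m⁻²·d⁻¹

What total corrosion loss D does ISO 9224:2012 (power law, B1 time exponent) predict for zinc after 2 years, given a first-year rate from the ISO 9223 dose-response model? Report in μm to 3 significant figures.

zinc: temperature factor f = -0.071·(11.4) = -0.8094
  SO₂ term: 0.0129·58.7^0.44·exp(0.046·92-0.8094) = 2.373
  Cl⁻ term: 0.0175·592.3^0.57·exp(0.008·92+0.085·21.4) = 8.571
  r_corr = 2.373 + 8.571 = 10.94 μm/a
ISO 9224: D(t) = r_corr · t^b with b = 0.813 (zinc, B1)
  D(2) = 10.94 × 2^0.813 = 10.94 × 1.757 = 19.23 μm

D(2) = 19.2 μm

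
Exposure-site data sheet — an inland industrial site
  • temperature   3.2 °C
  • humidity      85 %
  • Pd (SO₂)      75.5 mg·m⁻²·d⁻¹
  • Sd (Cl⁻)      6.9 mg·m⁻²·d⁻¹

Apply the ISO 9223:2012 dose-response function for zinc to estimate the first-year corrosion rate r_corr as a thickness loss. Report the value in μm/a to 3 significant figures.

zinc: T≤10 °C ⇒ hinge +0.038·(3.2−10) = -0.2584
  Pd branch = 0.0129·Pd^0.44·e^(0.046·RH+f) = 3.332 μm/a
  Cl⁻ term: 0.0175·6.9^0.57·exp(0.008·85+0.085·3.2) = 0.1363
  sum: 3.332 + 0.1363 → r_corr = 3.469 μm/a

r_corr = 3.47 μm/a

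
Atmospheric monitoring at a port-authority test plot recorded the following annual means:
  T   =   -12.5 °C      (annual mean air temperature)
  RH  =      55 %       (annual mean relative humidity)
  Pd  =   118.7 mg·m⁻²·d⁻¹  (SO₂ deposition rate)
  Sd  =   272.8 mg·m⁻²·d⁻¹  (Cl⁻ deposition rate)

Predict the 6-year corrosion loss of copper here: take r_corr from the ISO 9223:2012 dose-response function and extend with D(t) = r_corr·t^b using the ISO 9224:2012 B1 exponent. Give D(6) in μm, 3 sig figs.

D(6) = 0.696 μm

copper: f(T) = +0.126·(T−10) [T≤10 °C] = -2.8350
  SO₂ term: 0.0053·118.7^0.26·exp(0.059·55-2.8350) = 0.02765
  Cl⁻ term: 0.01025·272.8^0.27·exp(0.036·55+0.049·-12.5) = 0.1829
  r_corr = 0.02765 + 0.1829 = 0.2106 μm/a
ISO 9224: D(t) = r_corr · t^b with b = 0.667 (copper, B1)
  D(6) = 0.2106 × 6^0.667 = 0.2106 × 3.304 = 0.6958 μm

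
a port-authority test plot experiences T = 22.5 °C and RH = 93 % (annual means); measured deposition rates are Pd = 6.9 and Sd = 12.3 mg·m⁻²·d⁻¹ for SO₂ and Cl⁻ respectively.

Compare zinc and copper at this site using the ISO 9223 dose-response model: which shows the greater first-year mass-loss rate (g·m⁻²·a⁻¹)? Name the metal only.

zinc: f(T) = -0.071·(T−10) [T>10 °C] = -0.8875
  SO₂ term: 0.0129·6.9^0.44·exp(0.046·93-0.8875) = 0.8957
  Cl⁻ term: 0.0175·12.3^0.57·exp(0.008·93+0.085·22.5) = 1.042
  sum: 0.8957 + 1.042 → r_corr = 1.938 μm/a
  mass loss = 1.938 μm/a × 7.14 g/cm³ = 13.84 g·m⁻²·a⁻¹
copper: temperature factor f = -0.080·(12.5) = -1.0000
  SO₂ term: 0.0053·6.9^0.26·exp(0.059·93-1.0000) = 0.7781
  Cl⁻ term: 0.01025·12.3^0.27·exp(0.036·93+0.049·22.5) = 1.729
  sum: 0.7781 + 1.729 → r_corr = 2.507 μm/a
  mass loss = 2.507 μm/a × 8.96 g/cm³ = 22.47 g·m⁻²·a⁻¹
Ordering by g·m⁻²·a⁻¹: copper (22.5) > zinc (13.8)

copper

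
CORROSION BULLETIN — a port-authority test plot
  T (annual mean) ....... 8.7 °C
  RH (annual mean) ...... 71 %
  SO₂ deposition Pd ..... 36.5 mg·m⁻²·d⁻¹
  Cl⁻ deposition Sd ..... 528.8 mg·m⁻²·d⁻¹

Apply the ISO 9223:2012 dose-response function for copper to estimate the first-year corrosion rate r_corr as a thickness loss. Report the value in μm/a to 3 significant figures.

r_corr = 1.86 μm/a

copper: f(T) = +0.126·(T−10) [T≤10 °C] = -0.1638
  sulphur-dioxide contribution → 0.7561 μm/a
  chloride contribution → 1.1 μm/a
  ⇒ r_corr(copper) = 1.856 μm/a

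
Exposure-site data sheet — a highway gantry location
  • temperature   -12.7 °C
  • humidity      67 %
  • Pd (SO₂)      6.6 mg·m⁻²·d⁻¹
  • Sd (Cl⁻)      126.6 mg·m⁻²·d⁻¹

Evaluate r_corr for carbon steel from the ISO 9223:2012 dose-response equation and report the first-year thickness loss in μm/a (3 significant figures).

carbon steel: T≤10 °C ⇒ hinge +0.150·(-12.7−10) = -3.4050
  SO₂ term: 1.77·6.6^0.52·exp(0.02·67-3.4050) = 0.5988
  Sd branch = 0.102·Sd^0.62·e^(0.033·RH+0.04·T) = 11.26 μm/a
  r_corr = 0.5988 + 11.26 = 11.86 μm/a

r_corr = 11.9 μm/a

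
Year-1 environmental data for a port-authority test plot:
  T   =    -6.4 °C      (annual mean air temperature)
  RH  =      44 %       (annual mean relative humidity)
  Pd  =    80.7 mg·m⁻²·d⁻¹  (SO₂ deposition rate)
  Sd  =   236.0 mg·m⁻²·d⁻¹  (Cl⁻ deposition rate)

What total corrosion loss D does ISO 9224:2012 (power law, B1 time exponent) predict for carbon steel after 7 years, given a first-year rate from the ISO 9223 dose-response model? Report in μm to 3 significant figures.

D(7) = 37.5 μm

carbon steel: temperature factor f = +0.150·(-16.4) = -2.4600
  sulphur-dioxide contribution → 3.576 μm/a
  chloride contribution → 9.982 μm/a
  total first-year rate 13.56 μm/a
Long-term exponent b (ISO 9224 Table 2, B1) = 0.523
  D(7) = 13.56 × 7^0.523 = 13.56 × 2.767 = 37.51 μm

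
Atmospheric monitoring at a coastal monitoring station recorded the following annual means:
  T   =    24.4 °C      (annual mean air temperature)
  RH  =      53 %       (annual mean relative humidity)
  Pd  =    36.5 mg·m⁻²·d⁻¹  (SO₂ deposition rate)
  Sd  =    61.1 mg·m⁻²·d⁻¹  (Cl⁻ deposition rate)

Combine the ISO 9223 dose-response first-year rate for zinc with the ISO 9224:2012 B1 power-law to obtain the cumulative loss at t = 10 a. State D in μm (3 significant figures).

D(10) = 16.1 μm

zinc: T>10 °C ⇒ hinge -0.071·(24.4−10) = -1.0224
  sulphur-dioxide contribution → 0.2587 μm/a
  chloride contribution → 2.218 μm/a
  ⇒ r_corr(zinc) = 2.477 μm/a
Long-term exponent b (ISO 9224 Table 2, B1) = 0.813
  D(10) = 2.477 × 10^0.813 = 2.477 × 6.501 = 16.1 μm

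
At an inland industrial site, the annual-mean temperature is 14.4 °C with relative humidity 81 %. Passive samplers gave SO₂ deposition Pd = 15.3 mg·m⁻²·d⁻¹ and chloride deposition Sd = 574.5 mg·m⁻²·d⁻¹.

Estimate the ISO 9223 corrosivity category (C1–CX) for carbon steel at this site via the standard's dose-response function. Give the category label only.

carbon steel: temperature factor f = -0.054·(4.4) = -0.2376
  Pd branch = 1.77·Pd^0.52·e^(0.02·RH+f) = 29.13 μm/a
  Sd branch = 0.102·Sd^0.62·e^(0.033·RH+0.04·T) = 135 μm/a
  r_corr = 29.13 + 135 = 164.1 μm/a
164 μm/a falls in (80, 200] for carbon steel → category C5

C5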